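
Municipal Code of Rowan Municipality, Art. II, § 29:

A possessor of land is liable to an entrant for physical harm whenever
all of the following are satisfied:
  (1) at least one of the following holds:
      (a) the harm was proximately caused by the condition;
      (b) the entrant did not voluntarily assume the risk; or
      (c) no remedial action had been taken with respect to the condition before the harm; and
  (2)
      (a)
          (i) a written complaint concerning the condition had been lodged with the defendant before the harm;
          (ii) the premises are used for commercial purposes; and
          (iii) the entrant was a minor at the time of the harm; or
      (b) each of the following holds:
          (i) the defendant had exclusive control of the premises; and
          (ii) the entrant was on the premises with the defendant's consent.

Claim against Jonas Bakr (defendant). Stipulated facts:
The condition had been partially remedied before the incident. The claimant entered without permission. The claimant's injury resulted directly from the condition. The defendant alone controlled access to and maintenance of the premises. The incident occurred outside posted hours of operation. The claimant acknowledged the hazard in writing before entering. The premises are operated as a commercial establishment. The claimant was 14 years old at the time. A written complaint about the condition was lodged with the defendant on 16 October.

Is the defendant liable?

Yes — liable.

(a) proximate cause — holds.
(b) no assumed risk — not satisfied.
(c) no remedial action — not met.
(1): T OR F OR F → true.
(i) complaint lodged — holds.
(ii) commercial use — satisfied.
(iii) entrant a minor — satisfied.
(a): T AND T AND T → true.
(i) exclusive control — holds.
(ii) consent to enter — not satisfied.
(b) = T AND F = false.
So (2) is satisfied (T OR F).
So Overall is satisfied (T AND T).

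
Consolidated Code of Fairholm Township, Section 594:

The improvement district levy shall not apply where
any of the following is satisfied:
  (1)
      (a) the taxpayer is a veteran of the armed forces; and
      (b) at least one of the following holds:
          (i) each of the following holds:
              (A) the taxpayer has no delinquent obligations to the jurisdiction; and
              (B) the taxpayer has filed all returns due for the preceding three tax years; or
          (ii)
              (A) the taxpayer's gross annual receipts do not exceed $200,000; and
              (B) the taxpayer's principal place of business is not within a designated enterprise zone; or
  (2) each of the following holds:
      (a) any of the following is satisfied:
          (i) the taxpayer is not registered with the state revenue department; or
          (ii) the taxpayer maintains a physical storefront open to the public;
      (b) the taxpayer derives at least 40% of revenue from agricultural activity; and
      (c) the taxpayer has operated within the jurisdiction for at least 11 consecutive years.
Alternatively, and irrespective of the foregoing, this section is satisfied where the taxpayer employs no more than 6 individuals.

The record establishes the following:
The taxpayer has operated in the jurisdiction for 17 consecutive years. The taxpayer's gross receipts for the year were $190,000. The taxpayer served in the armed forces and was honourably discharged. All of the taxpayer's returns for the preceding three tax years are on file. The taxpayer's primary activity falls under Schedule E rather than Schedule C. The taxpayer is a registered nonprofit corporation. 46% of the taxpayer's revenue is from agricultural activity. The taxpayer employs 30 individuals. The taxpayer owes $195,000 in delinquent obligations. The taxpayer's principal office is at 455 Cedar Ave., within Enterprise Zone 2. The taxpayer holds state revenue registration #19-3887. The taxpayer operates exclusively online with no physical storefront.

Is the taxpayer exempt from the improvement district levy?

(a) veteran — satisfied.
(A) no delinquency — fails.
(B) returns current — met.
(i): F AND T → false.
(A) receipts ≤ $200,000 — satisfied.
(B) not (in enterprise zone) — not met.
(ii) = T AND F = false.
(b) = F OR F = false.
So (1) is not satisfied (T AND F).
(i) not (state-registered) — not satisfied.
(ii) has storefront — not satisfied.
(a): F OR F → false.
(b) ≥40% agricultural — satisfied.
(c) ≥ 11 yrs in jurisdiction — satisfied.
(2) = F AND T AND T = false.
Overall = F OR F = false.
Exception (≤ 6 employees) — not satisfied.
Result: main false OR exception false → false.

No — not exempt.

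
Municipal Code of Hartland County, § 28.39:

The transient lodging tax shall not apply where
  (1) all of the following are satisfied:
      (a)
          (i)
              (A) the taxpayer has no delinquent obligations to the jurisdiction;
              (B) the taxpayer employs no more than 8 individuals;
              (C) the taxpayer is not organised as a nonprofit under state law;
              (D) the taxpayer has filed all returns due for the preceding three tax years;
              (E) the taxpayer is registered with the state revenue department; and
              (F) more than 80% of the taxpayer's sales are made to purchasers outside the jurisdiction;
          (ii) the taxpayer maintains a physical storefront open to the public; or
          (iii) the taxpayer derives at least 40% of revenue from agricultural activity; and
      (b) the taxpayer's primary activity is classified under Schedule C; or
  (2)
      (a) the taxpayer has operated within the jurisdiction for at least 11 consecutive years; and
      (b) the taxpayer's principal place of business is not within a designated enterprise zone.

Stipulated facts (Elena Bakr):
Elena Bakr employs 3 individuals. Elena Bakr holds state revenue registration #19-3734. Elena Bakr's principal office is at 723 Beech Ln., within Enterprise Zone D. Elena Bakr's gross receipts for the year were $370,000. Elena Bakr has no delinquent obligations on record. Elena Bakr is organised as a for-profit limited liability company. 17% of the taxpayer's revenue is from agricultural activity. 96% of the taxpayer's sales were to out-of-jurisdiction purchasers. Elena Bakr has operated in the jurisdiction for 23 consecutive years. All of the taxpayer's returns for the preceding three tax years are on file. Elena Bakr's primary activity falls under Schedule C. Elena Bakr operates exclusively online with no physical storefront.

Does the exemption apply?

Yes — exempt.

(A) no delinquency — holds.
(B) ≤ 8 employees — holds.
(C) not (nonprofit) — holds.
(D) returns current — satisfied.
(E) state-registered — holds.
(F) >80% out-of-jur. sales — holds.
(i) = T AND T AND T AND T AND T AND T = true.
(ii) has storefront — not met.
(iii) ≥40% agricultural — not satisfied.
(a): T OR F OR F → true.
(b) Schedule C activity — satisfied.
So (1) is satisfied (T AND T).
(a) ≥ 11 yrs in jurisdiction — met.
(b) not (in enterprise zone) — fails.
(2): T AND F → false.
Overall = T OR F = true.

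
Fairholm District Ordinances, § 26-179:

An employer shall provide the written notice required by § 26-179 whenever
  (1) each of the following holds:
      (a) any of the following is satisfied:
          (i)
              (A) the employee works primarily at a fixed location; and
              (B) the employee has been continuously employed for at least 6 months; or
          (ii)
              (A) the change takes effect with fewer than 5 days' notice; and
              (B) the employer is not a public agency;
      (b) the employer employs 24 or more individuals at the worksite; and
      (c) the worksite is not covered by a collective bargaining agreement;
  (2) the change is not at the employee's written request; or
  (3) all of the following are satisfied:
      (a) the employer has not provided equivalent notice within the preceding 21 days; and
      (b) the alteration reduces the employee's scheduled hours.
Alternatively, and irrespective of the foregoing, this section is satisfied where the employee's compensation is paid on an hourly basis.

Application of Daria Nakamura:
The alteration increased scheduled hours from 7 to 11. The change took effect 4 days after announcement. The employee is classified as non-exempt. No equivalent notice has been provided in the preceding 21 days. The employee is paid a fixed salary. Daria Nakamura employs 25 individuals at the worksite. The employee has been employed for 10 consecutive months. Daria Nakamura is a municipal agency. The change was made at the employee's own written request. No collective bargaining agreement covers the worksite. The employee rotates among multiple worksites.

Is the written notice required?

No — not required.

(A) fixed location — fails.
(B) tenure ≥ 6 mo. — satisfied.
(i) = F AND T = false.
(A) < 5 days' notice — met.
(B) not (public agency) — not satisfied.
So (ii) is not satisfied (T AND F).
So (a) is not satisfied (F OR F).
(b) ≥ 24 at site — satisfied.
(c) no CBA — satisfied.
(1): F AND T AND T → false.
(2) not employee-requested — not met.
(a) no recent notice — met.
(b) hours reduced — fails.
(3) = T AND F = false.
So Overall is not satisfied (F OR F OR F).
Exception (hourly-paid) — not satisfied.
Result: main false OR exception false → false.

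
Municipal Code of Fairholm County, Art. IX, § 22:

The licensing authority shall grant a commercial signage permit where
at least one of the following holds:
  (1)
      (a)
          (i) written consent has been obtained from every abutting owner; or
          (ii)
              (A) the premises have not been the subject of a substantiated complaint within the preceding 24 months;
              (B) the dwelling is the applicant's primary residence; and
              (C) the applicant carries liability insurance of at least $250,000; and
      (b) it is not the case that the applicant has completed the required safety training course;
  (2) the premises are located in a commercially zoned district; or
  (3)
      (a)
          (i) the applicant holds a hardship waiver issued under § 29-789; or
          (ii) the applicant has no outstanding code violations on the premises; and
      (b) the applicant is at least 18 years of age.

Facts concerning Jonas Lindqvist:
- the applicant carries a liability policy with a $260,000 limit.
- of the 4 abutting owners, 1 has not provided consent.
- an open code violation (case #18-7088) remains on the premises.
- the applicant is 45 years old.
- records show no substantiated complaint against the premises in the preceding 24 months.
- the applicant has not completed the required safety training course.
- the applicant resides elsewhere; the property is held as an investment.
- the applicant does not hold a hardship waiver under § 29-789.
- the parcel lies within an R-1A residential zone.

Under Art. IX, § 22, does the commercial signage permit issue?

(i) all abutters consent — not satisfied.
(A) no complaint in 24 mo. — holds.
(B) primary residence — fails.
(C) insurance ≥ $250,000 — satisfied.
(ii): T AND F AND T → false.
So (a) is not satisfied (F OR F).
(b) not (safety training) — holds.
(1) = F AND T = false.
(2) commercially zoned — not satisfied.
(i) hardship waiver — not satisfied.
(ii) no code violations — not met.
So (a) is not satisfied (F OR F).
(b) age ≥ 18 — met.
So (3) is not satisfied (F AND T).
Overall = F OR F OR F = false.

No — denied.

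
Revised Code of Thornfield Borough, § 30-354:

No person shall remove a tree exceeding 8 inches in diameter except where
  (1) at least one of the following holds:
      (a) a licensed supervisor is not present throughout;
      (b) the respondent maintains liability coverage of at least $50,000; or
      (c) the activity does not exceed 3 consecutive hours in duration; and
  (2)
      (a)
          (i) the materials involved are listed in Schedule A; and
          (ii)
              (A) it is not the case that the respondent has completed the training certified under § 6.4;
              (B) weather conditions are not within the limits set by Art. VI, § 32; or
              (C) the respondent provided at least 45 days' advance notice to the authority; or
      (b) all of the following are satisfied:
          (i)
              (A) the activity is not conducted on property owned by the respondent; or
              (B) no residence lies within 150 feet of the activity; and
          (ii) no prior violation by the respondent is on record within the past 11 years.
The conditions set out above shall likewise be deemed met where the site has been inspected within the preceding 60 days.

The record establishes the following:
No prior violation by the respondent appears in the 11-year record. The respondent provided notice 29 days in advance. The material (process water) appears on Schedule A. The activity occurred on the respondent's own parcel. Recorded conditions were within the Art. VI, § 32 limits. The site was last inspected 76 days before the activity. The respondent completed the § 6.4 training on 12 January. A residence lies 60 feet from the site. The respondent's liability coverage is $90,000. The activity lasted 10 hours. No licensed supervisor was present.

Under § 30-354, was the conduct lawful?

(a) not (supervisor present) — holds.
(b) coverage ≥ $50,000 — met.
(c) ≤ 3 hrs duration — not satisfied.
(1) = T OR T OR F = true.
(i) Schedule A material — satisfied.
(A) not (training certified) — fails.
(B) not (weather ok) — not met.
(C) ≥45 days' notice — not satisfied.
(ii): F OR F OR F → false.
(a): T AND F → false.
(A) not (own property) — not satisfied.
(B) no residence in 150 ft — not satisfied.
(i): F OR F → false.
(ii) no prior violation — met.
(b): F AND T → false.
(2) = F OR F = false.
Overall: T AND F → false.
Exception (site inspected) — not satisfied.
Result: main false OR exception false → false.

No — unlawful.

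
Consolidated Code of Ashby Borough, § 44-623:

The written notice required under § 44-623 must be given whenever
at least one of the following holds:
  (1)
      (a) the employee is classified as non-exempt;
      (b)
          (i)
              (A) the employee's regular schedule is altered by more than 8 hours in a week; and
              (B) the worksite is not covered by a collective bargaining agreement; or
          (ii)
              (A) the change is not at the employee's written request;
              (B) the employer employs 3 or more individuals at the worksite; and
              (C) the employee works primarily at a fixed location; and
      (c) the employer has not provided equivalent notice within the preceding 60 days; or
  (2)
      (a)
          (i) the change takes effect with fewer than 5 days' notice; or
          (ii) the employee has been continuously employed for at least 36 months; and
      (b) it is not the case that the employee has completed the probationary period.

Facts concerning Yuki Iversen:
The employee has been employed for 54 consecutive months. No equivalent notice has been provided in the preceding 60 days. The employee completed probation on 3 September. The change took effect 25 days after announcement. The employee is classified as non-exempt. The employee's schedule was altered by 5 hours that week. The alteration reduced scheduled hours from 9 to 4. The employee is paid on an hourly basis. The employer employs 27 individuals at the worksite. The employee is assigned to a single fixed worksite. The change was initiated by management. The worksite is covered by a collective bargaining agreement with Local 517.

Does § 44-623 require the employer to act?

(a) non-exempt — satisfied.
(A) schedule shift > 8h — not met.
(B) no CBA — not satisfied.
(i): F AND F → false.
(A) not employee-requested — satisfied.
(B) ≥ 3 at site — holds.
(C) fixed location — met.
(ii): T AND T AND T → true.
So (b) is satisfied (F OR T).
(c) no recent notice — holds.
(1) = T AND T AND T = true.
(i) < 5 days' notice — not satisfied.
(ii) tenure ≥ 36 mo. — satisfied.
So (a) is satisfied (F OR T).
(b) not (past probation) — fails.
(2): T AND F → false.
So Overall is satisfied (T OR F).

Yes — required.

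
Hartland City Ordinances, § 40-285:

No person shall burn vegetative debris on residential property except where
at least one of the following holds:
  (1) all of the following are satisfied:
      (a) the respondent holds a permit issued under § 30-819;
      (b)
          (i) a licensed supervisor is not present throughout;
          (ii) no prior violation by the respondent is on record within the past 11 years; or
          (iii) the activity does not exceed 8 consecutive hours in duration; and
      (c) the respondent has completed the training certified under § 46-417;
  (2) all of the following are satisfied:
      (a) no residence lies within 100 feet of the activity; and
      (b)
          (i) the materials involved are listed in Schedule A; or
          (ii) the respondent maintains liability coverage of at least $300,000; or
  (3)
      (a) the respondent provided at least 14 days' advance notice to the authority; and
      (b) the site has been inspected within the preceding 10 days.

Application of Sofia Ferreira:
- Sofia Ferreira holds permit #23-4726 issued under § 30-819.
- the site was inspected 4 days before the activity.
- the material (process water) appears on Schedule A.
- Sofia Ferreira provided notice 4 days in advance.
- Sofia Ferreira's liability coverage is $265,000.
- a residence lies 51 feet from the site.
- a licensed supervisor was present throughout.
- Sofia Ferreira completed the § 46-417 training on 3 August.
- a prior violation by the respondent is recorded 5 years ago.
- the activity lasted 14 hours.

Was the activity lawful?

No — unlawful.

(a) holds permit — satisfied.
(i) not (supervisor present) — not satisfied.
(ii) no prior violation — fails.
(iii) ≤ 8 hrs duration — fails.
(b): F OR F OR F → false.
(c) training certified — satisfied.
(1) = T AND F AND T = false.
(a) no residence in 100 ft — not met.
(i) Schedule A material — satisfied.
(ii) coverage ≥ $300,000 — not met.
(b) = T OR F = true.
So (2) is not satisfied (F AND T).
(a) ≥14 days' notice — not satisfied.
(b) site inspected — met.
(3): F AND T → false.
Overall = F OR F OR F = false.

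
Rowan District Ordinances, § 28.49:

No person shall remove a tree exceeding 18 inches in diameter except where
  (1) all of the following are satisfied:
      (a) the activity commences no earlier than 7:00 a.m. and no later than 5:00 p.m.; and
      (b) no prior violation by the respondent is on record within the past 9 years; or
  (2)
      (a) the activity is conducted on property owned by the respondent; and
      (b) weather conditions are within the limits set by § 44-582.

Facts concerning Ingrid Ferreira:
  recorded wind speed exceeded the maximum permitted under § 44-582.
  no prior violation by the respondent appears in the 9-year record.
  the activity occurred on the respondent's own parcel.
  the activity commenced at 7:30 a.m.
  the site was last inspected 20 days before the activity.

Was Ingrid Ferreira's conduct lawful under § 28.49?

Yes — lawful.

(a) start within hours — satisfied.
(b) no prior violation — met.
(1): T AND T → true.
(a) own property — holds.
(b) weather ok — not satisfied.
(2): T AND F → false.
Overall = T OR F = true.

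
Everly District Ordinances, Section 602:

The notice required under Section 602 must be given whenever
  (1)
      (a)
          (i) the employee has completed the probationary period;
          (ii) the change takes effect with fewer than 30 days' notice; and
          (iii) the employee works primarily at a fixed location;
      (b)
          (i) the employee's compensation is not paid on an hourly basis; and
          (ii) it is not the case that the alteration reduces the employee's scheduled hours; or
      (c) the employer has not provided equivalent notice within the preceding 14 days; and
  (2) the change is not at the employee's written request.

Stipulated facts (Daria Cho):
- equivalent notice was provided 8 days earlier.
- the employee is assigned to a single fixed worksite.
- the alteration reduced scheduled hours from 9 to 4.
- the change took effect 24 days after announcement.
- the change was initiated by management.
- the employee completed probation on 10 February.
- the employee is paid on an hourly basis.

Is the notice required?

Yes — required.

(i) past probation — holds.
(ii) < 30 days' notice — met.
(iii) fixed location — holds.
So (a) is satisfied (T AND T AND T).
(i) not (hourly-paid) — not satisfied.
(ii) not (hours reduced) — fails.
(b) = F AND F = false.
(c) no recent notice — not met.
(1) = T OR F OR F = true.
(2) not employee-requested — satisfied.
So Overall is satisfied (T AND T).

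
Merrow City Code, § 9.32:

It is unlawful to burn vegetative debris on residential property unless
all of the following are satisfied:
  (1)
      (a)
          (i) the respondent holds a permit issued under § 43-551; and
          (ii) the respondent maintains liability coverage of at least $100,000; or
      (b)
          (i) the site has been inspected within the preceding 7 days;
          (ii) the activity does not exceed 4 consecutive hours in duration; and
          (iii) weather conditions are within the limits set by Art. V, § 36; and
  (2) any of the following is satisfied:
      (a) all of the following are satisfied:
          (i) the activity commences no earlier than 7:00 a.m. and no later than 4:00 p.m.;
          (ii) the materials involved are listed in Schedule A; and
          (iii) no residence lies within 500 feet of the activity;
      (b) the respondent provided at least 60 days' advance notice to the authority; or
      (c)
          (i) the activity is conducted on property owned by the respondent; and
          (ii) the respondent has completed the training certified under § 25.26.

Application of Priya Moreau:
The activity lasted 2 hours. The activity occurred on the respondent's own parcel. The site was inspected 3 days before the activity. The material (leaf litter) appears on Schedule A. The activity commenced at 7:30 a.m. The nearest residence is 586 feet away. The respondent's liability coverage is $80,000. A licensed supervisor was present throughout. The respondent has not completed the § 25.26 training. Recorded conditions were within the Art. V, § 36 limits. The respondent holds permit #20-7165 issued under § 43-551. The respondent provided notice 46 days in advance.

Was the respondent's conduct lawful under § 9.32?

(i) holds permit — satisfied.
(ii) coverage ≥ $100,000 — not satisfied.
So (a) is not satisfied (T AND F).
(i) site inspected — holds.
(ii) ≤ 4 hrs duration — met.
(iii) weather ok — holds.
(b): T AND T AND T → true.
(1) = F OR T = true.
(i) start within hours — met.
(ii) Schedule A material — holds.
(iii) no residence in 500 ft — met.
(a): T AND T AND T → true.
(b) ≥60 days' notice — not met.
(i) own property — satisfied.
(ii) training certified — not satisfied.
(c) = T AND F = false.
(2): T OR F OR F → true.
Overall = T AND T = true.

Yes — lawful.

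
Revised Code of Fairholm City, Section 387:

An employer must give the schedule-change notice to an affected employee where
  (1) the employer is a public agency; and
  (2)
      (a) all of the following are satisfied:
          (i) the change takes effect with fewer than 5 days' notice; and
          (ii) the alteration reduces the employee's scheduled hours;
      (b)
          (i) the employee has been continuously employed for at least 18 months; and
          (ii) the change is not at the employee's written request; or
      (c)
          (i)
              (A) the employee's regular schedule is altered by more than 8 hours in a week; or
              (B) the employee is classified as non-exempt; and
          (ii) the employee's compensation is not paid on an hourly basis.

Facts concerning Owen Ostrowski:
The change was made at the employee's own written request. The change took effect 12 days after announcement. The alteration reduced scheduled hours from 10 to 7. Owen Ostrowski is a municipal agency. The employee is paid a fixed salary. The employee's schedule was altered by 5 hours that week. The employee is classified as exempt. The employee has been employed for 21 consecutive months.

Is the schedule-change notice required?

No — not required.

(1) public agency — holds.
(i) < 5 days' notice — not satisfied.
(ii) hours reduced — met.
(a): F AND T → false.
(i) tenure ≥ 18 mo. — holds.
(ii) not employee-requested — fails.
(b): T AND F → false.
(A) schedule shift > 8h — not satisfied.
(B) non-exempt — not satisfied.
So (i) is not satisfied (F OR F).
(ii) not (hourly-paid) — holds.
(c): F AND T → false.
So (2) is not satisfied (F OR F OR F).
So Overall is not satisfied (T AND F).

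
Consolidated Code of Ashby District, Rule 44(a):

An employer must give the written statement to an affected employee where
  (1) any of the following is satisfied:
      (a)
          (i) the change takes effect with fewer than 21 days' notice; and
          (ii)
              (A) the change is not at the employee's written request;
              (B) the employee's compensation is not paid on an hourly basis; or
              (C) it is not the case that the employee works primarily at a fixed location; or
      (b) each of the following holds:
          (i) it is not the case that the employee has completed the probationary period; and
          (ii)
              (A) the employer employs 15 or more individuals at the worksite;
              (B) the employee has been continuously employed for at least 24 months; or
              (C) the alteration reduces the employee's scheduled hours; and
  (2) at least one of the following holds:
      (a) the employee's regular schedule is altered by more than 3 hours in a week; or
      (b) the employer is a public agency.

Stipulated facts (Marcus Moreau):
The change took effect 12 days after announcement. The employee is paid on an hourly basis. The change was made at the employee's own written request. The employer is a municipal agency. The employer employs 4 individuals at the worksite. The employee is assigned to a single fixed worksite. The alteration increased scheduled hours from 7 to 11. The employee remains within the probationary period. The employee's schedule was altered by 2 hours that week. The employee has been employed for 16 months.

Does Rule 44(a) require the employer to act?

No — not required.

(i) < 21 days' notice — met.
(A) not employee-requested — not satisfied.
(B) not (hourly-paid) — not met.
(C) not (fixed location) — not satisfied.
(ii) = F OR F OR F = false.
So (a) is not satisfied (T AND F).
(i) not (past probation) — satisfied.
(A) ≥ 15 at site — not met.
(B) tenure ≥ 24 mo. — not satisfied.
(C) hours reduced — not satisfied.
(ii) = F OR F OR F = false.
So (b) is not satisfied (T AND F).
(1): F OR F → false.
(a) schedule shift > 3h — not satisfied.
(b) public agency — met.
So (2) is satisfied (F OR T).
Overall: F AND T → false.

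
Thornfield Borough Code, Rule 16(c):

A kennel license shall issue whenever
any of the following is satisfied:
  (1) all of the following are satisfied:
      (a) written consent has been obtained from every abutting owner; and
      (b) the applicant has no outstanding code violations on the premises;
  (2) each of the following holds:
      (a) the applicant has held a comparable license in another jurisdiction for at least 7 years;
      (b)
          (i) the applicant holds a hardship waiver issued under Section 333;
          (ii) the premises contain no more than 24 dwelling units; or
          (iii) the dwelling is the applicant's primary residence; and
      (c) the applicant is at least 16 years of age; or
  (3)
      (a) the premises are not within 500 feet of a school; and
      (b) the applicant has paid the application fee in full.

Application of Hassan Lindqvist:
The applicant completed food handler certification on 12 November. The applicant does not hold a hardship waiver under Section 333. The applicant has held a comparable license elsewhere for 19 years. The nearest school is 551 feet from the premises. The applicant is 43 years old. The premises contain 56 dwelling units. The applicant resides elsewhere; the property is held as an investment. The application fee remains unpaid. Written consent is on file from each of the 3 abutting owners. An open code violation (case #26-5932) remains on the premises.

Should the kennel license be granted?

(a) all abutters consent — met.
(b) no code violations — not satisfied.
(1): T AND F → false.
(a) prior license ≥ 7 yr — met.
(i) hardship waiver — fails.
(ii) ≤ 24 units — fails.
(iii) primary residence — not satisfied.
So (b) is not satisfied (F OR F OR F).
(c) age ≥ 16 — satisfied.
So (2) is not satisfied (T AND F AND T).
(a) ≥500 ft from school — satisfied.
(b) fee paid — not satisfied.
(3): T AND F → false.
Overall = F OR F OR F = false.

No — denied.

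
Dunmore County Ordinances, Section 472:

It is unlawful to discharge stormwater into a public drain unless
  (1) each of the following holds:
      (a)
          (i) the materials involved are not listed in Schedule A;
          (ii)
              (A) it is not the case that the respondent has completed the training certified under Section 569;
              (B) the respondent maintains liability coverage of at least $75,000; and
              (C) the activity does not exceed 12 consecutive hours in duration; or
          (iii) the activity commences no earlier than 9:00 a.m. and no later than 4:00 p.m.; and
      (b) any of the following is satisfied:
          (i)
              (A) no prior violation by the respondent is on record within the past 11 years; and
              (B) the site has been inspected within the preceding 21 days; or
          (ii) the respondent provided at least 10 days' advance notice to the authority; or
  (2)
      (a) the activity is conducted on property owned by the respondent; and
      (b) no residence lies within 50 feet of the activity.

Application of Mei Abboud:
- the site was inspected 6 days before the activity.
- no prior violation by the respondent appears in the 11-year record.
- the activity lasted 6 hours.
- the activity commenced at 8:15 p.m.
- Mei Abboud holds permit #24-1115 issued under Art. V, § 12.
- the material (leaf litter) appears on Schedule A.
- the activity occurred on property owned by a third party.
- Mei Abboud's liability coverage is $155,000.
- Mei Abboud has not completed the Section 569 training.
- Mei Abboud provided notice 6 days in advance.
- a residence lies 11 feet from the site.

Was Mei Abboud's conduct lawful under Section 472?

Yes — lawful.

(i) not (Schedule A material) — not satisfied.
(A) not (training certified) — satisfied.
(B) coverage ≥ $75,000 — satisfied.
(C) ≤ 12 hrs duration — met.
(ii): T AND T AND T → true.
(iii) start within hours — fails.
So (a) is satisfied (F OR T OR F).
(A) no prior violation — holds.
(B) site inspected — met.
(i): T AND T → true.
(ii) ≥10 days' notice — not satisfied.
(b) = T OR F = true.
So (1) is satisfied (T AND T).
(a) own property — not satisfied.
(b) no residence in 50 ft — not satisfied.
(2) = F AND F = false.
Overall: T OR F → true.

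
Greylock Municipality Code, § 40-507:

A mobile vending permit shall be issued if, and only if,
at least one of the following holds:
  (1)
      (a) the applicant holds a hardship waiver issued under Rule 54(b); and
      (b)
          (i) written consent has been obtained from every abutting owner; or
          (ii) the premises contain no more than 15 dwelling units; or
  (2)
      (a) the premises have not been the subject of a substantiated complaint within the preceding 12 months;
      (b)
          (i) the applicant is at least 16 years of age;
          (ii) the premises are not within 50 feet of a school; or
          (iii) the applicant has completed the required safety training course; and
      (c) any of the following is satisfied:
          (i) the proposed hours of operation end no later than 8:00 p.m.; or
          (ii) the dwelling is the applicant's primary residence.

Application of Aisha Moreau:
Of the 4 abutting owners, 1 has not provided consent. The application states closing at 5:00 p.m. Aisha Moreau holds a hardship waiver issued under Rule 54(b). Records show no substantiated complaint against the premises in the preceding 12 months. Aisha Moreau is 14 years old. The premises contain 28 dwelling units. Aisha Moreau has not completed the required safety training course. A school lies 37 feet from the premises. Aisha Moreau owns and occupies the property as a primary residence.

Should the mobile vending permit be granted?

(a) hardship waiver — holds.
(i) all abutters consent — not satisfied.
(ii) ≤ 15 units — fails.
(b): F OR F → false.
(1): T AND F → false.
(a) no complaint in 12 mo. — holds.
(i) age ≥ 16 — not satisfied.
(ii) ≥50 ft from school — not satisfied.
(iii) safety training — not met.
(b): F OR F OR F → false.
(i) closes by 8 p.m. — holds.
(ii) primary residence — holds.
So (c) is satisfied (T OR T).
So (2) is not satisfied (T AND F AND T).
Overall = F OR F = false.

No — denied.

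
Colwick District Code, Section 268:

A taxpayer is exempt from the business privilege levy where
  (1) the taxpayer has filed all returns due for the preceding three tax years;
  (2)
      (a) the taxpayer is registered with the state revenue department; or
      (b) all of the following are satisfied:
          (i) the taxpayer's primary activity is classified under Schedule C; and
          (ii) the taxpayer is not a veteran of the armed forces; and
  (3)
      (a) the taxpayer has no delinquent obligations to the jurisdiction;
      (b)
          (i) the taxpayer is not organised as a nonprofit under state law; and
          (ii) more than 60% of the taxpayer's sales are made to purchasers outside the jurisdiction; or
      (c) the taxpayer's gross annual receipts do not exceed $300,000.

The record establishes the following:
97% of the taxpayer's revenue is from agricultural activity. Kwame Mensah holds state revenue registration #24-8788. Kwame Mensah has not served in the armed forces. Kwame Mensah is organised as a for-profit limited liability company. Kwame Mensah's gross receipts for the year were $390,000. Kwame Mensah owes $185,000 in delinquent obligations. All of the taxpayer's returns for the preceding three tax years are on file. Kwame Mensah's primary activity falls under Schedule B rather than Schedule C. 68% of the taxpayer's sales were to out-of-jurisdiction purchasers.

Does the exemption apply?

Yes — exempt.

(1) returns current — satisfied.
(a) state-registered — met.
(i) Schedule C activity — not satisfied.
(ii) not (veteran) — met.
(b) = F AND T = false.
(2): T OR F → true.
(a) no delinquency — not met.
(i) not (nonprofit) — satisfied.
(ii) >60% out-of-jur. sales — holds.
So (b) is satisfied (T AND T).
(c) receipts ≤ $300,000 — not satisfied.
(3) = F OR T OR F = true.
Overall = T AND T AND T = true.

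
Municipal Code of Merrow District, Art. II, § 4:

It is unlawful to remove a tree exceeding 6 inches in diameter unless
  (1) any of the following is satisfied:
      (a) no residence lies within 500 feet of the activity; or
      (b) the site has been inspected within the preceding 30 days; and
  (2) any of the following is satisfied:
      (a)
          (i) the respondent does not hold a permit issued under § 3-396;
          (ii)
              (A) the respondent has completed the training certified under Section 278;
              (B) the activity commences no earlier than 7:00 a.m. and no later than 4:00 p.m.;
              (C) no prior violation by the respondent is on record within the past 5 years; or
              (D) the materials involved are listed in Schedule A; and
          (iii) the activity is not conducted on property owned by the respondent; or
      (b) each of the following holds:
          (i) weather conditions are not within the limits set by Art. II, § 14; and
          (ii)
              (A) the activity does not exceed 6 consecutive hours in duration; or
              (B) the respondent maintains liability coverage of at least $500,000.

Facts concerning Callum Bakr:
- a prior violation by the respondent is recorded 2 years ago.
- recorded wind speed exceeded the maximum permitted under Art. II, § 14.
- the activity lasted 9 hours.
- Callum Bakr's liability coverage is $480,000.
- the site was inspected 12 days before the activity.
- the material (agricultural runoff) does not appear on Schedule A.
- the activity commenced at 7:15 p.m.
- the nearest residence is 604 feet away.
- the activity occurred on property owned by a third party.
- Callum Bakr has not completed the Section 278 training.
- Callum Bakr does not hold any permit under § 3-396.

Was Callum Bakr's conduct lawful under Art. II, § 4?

(a) no residence in 500 ft — met.
(b) site inspected — met.
(1): T OR T → true.
(i) not (holds permit) — satisfied.
(A) training certified — not satisfied.
(B) start within hours — fails.
(C) no prior violation — not satisfied.
(D) Schedule A material — not satisfied.
(ii) = F OR F OR F OR F = false.
(iii) not (own property) — holds.
(a) = T AND F AND T = false.
(i) not (weather ok) — met.
(A) ≤ 6 hrs duration — not satisfied.
(B) coverage ≥ $500,000 — fails.
(ii) = F OR F = false.
So (b) is not satisfied (T AND F).
(2): F OR F → false.
Overall = T AND F = false.

No — unlawful.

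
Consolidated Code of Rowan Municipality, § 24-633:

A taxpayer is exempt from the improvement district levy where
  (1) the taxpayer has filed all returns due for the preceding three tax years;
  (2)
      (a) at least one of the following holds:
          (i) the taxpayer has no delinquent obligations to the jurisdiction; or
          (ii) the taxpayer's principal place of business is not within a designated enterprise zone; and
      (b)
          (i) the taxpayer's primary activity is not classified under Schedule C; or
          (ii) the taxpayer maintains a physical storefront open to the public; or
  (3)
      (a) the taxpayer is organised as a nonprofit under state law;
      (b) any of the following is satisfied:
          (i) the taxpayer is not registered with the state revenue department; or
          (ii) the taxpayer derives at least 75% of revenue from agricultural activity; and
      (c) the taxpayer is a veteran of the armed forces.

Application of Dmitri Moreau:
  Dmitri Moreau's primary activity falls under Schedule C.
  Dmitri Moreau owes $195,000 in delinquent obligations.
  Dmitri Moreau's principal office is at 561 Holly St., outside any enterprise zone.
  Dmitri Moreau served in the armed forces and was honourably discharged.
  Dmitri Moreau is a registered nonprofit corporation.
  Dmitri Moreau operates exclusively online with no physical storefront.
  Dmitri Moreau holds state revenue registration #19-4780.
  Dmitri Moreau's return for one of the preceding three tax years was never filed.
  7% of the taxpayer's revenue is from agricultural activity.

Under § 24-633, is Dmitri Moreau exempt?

(1) returns current — not met.
(i) no delinquency — not met.
(ii) not (in enterprise zone) — holds.
So (a) is satisfied (F OR T).
(i) not (Schedule C activity) — fails.
(ii) has storefront — fails.
(b) = F OR F = false.
So (2) is not satisfied (T AND F).
(a) nonprofit — met.
(i) not (state-registered) — not satisfied.
(ii) ≥75% agricultural — not satisfied.
(b): F OR F → false.
(c) veteran — satisfied.
(3): T AND F AND T → false.
Overall: F OR F OR F → false.

No — not exempt.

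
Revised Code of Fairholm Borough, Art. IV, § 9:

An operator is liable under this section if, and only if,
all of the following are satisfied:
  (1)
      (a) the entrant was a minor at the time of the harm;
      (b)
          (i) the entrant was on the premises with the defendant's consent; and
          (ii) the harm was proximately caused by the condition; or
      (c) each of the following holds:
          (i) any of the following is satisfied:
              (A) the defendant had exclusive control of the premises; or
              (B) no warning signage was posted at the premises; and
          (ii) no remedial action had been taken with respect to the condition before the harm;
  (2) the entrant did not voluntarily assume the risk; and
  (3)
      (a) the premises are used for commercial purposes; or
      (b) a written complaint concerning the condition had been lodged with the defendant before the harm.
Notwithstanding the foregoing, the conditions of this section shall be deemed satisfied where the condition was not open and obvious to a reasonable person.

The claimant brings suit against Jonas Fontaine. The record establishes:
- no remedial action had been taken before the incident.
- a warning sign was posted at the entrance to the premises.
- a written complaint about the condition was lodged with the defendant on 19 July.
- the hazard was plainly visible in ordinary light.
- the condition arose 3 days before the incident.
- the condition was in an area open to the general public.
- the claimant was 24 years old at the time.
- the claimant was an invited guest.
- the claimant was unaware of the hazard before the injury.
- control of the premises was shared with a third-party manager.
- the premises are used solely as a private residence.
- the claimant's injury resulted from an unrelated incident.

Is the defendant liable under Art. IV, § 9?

(a) entrant a minor — not satisfied.
(i) consent to enter — met.
(ii) proximate cause — fails.
So (b) is not satisfied (T AND F).
(A) exclusive control — not satisfied.
(B) no signage posted — not satisfied.
(i) = F OR F = false.
(ii) no remedial action — satisfied.
(c) = F AND T = false.
So (1) is not satisfied (F OR F OR F).
(2) no assumed risk — satisfied.
(a) commercial use — not satisfied.
(b) complaint lodged — holds.
(3): F OR T → true.
Overall: F AND T AND T → false.
Exception (not open/obvious) — not satisfied.
Result: main false OR exception false → false.

No — not liable.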